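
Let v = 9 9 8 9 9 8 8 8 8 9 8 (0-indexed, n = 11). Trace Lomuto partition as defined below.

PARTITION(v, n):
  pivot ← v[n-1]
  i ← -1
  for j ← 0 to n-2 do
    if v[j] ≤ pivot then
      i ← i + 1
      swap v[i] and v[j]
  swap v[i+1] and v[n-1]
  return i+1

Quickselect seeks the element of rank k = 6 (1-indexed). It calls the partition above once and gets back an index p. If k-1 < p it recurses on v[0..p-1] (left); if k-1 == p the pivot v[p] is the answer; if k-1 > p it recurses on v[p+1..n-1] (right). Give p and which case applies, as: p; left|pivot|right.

5; pivot

pivot=8, i=-1
j=0: 9>8, skip
j=1: 9>8, skip
j=2: 8≤8, i=0, swap(0,2) ⇒ 8 9 9 9 9 8 8 8 8 9 8
j=3: 9>8, skip
j=4: 9>8, skip
j=5: 8≤8, i=1, swap(1,5) ⇒ 8 8 9 9 9 9 8 8 8 9 8
j=6: 8≤8, i=2, swap(2,6) ⇒ 8 8 8 9 9 9 9 8 8 9 8
j=7: 8≤8, i=3, swap(3,7) ⇒ 8 8 8 8 9 9 9 9 8 9 8
j=8: 8≤8, i=4, swap(4,8) ⇒ 8 8 8 8 8 9 9 9 9 9 8
j=9: 9>8, skip
swap(5,10) ⇒ 8 8 8 8 8 8 9 9 9 9 9; return 5
p = 5; k-1 = 5 == 5 ⇒ pivot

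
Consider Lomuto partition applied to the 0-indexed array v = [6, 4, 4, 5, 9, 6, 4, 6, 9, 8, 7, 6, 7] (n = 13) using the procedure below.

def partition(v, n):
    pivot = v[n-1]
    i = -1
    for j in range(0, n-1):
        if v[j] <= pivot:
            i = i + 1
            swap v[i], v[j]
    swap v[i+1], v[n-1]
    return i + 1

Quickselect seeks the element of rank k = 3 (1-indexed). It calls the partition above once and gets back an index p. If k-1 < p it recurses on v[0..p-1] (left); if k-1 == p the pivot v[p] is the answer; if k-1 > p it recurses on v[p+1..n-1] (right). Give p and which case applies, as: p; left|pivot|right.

pivot = v[12] = 7; i = -1
j=0: v[0]=6 ≤ 7 → i=0, swap v[0],v[0] (no change) → [6, 4, 4, 5, 9, 6, 4, 6, 9, 8, 7, 6, 7]
j=1: v[1]=4 ≤ 7 → i=1, swap v[1],v[1] (no change) → [6, 4, 4, 5, 9, 6, 4, 6, 9, 8, 7, 6, 7]
j=2: v[2]=4 ≤ 7 → i=2, swap v[2],v[2] (no change) → [6, 4, 4, 5, 9, 6, 4, 6, 9, 8, 7, 6, 7]
j=3: v[3]=5 ≤ 7 → i=3, swap v[3],v[3] (no change) → [6, 4, 4, 5, 9, 6, 4, 6, 9, 8, 7, 6, 7]
j=4: v[4]=9 > 7 → no swap
j=5: v[5]=6 ≤ 7 → i=4, swap v[4],v[5] → [6, 4, 4, 5, 6, 9, 4, 6, 9, 8, 7, 6, 7]
j=6: v[6]=4 ≤ 7 → i=5, swap v[5],v[6] → [6, 4, 4, 5, 6, 4, 9, 6, 9, 8, 7, 6, 7]
j=7: v[7]=6 ≤ 7 → i=6, swap v[6],v[7] → [6, 4, 4, 5, 6, 4, 6, 9, 9, 8, 7, 6, 7]
j=8: v[8]=9 > 7 → no swap
j=9: v[9]=8 > 7 → no swap
j=10: v[10]=7 ≤ 7 → i=7, swap v[7],v[10] → [6, 4, 4, 5, 6, 4, 6, 7, 9, 8, 9, 6, 7]
j=11: v[11]=6 ≤ 7 → i=8, swap v[8],v[11] → [6, 4, 4, 5, 6, 4, 6, 7, 6, 8, 9, 9, 7]
final swap v[9],v[12] → [6, 4, 4, 5, 6, 4, 6, 7, 6, 7, 9, 9, 8]; return 9
p = 9; k-1 = 2 < 9 ⇒ left

9; left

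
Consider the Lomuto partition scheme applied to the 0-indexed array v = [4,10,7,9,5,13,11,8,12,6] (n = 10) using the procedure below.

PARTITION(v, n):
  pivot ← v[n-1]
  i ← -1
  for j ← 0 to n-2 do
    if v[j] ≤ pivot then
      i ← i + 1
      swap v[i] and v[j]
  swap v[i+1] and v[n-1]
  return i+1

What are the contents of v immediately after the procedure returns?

[4,5,6,9,10,13,11,8,12,7]

pivot = v[9] = 6; i = -1
j=0: v[0]=4 ≤ 6 → i=0, swap v[0],v[0] (no change) → [4,10,7,9,5,13,11,8,12,6]
j=1: v[1]=10 > 6 → no swap
j=2: v[2]=7 > 6 → no swap
j=3: v[3]=9 > 6 → no swap
j=4: v[4]=5 ≤ 6 → i=1, swap v[1],v[4] → [4,5,7,9,10,13,11,8,12,6]
j=5: v[5]=13 > 6 → no swap
j=6: v[6]=11 > 6 → no swap
j=7: v[7]=8 > 6 → no swap
j=8: v[8]=12 > 6 → no swap
final swap v[2],v[9] → [4,5,6,9,10,13,11,8,12,7]; return 2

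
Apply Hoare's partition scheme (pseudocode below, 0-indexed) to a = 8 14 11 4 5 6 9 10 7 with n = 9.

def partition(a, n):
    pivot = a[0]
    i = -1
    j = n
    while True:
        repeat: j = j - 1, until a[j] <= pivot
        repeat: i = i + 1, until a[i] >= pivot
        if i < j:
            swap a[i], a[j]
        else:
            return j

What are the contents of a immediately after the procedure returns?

7 6 5 4 11 14 9 10 8

pivot=8
j stops at 8 (7), i stops at 0 (8); swap ⇒ 7 14 11 4 5 6 9 10 8
j stops at 5 (6), i stops at 1 (14); swap ⇒ 7 6 11 4 5 14 9 10 8
j stops at 4 (5), i stops at 2 (11); swap ⇒ 7 6 5 4 11 14 9 10 8
j stops at 3, i stops at 4; i≥j ⇒ return 3. a=7 6 5 4 11 14 9 10 8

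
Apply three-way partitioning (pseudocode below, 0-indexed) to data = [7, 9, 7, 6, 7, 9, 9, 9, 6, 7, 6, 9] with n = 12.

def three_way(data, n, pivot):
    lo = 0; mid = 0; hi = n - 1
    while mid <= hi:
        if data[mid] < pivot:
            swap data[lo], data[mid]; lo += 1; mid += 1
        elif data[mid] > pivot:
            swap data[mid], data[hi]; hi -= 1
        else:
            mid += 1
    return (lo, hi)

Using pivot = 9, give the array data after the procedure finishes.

[7, 7, 6, 7, 6, 7, 6, 9, 9, 9, 9, 9]

lo=0 mid=0 hi=11
7<9: swap(0,0), lo=1 mid=1 ⇒ [7, 9, 7, 6, 7, 9, 9, 9, 6, 7, 6, 9]
9=9: mid=2
7<9: swap(1,2), lo=2 mid=3 ⇒ [7, 7, 9, 6, 7, 9, 9, 9, 6, 7, 6, 9]
6<9: swap(2,3), lo=3 mid=4 ⇒ [7, 7, 6, 9, 7, 9, 9, 9, 6, 7, 6, 9]
7<9: swap(3,4), lo=4 mid=5 ⇒ [7, 7, 6, 7, 9, 9, 9, 9, 6, 7, 6, 9]
9=9: mid=6
9=9: mid=7
9=9: mid=8
6<9: swap(4,8), lo=5 mid=9 ⇒ [7, 7, 6, 7, 6, 9, 9, 9, 9, 7, 6, 9]
7<9: swap(5,9), lo=6 mid=10 ⇒ [7, 7, 6, 7, 6, 7, 9, 9, 9, 9, 6, 9]
6<9: swap(6,10), lo=7 mid=11 ⇒ [7, 7, 6, 7, 6, 7, 6, 9, 9, 9, 9, 9]
9=9: mid=12
done. lo=7 hi=11; data=[7, 7, 6, 7, 6, 7, 6, 9, 9, 9, 9, 9]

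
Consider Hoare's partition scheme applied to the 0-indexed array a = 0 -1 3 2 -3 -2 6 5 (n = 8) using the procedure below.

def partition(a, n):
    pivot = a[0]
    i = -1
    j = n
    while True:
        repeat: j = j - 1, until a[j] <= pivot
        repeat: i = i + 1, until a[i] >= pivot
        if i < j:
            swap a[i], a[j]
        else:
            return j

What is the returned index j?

2

pivot=0
j stops at 5 (-2), i stops at 0 (0); swap ⇒ -2 -1 3 2 -3 0 6 5
j stops at 4 (-3), i stops at 2 (3); swap ⇒ -2 -1 -3 2 3 0 6 5
j stops at 2, i stops at 3; i≥j ⇒ return 2. a=-2 -1 -3 2 3 0 6 5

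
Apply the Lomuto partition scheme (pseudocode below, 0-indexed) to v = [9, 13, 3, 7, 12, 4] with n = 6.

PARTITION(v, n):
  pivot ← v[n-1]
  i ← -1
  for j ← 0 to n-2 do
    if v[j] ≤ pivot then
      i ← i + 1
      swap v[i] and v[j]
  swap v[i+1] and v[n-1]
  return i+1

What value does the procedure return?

pivot = v[5] = 4; i = -1
j=0: v[0]=9 > 4 → no swap
j=1: v[1]=13 > 4 → no swap
j=2: v[2]=3 ≤ 4 → i=0, swap v[0],v[2] → [3, 13, 9, 7, 12, 4]
j=3: v[3]=7 > 4 → no swap
j=4: v[4]=12 > 4 → no swap
final swap v[1],v[5] → [3, 4, 9, 7, 12, 13]; return 1

1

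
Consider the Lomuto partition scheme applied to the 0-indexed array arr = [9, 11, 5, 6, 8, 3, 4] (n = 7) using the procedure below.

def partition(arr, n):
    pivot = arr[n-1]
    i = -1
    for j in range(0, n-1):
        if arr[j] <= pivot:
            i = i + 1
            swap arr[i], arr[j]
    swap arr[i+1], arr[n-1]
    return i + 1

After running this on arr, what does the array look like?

pivot = arr[6] = 4; i = -1
j=0: arr[0]=9 > 4 → no swap
j=1: arr[1]=11 > 4 → no swap
j=2: arr[2]=5 > 4 → no swap
j=3: arr[3]=6 > 4 → no swap
j=4: arr[4]=8 > 4 → no swap
j=5: arr[5]=3 ≤ 4 → i=0, swap arr[0],arr[5] → [3, 11, 5, 6, 8, 9, 4]
final swap arr[1],arr[6] → [3, 4, 5, 6, 8, 9, 11]; return 1

[3, 4, 5, 6, 8, 9, 11]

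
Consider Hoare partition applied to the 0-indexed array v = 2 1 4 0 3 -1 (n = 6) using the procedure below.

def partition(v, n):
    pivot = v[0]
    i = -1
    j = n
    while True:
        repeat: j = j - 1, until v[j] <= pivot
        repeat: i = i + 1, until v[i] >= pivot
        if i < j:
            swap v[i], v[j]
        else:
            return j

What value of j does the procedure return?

2

pivot = v[0] = 2; i = -1, j = 6
j→5 (v[5]=-1≤2), i→0 (v[0]=2≥2); i<j, swap → -1 1 4 0 3 2
j→3 (v[3]=0≤2), i→2 (v[2]=4≥2); i<j, swap → -1 1 0 4 3 2
j→2, i→3; i≥j, return j=2. v = -1 1 0 4 3 2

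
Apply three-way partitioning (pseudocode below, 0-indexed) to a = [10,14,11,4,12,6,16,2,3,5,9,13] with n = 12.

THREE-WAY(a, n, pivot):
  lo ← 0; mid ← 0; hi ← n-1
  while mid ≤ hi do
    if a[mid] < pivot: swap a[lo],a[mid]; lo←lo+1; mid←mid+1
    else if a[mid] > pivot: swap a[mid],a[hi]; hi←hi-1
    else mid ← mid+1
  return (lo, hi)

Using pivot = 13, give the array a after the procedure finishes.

pivot = 13; lo=0, mid=0, hi=11
a[mid]=10<13: swap a[0],a[0]; lo=1,mid=1 → [10,14,11,4,12,6,16,2,3,5,9,13]
a[mid]=14>13: swap a[1],a[11]; hi=10 → [10,13,11,4,12,6,16,2,3,5,9,14]
a[mid]=13=13: mid=2
a[mid]=11<13: swap a[1],a[2]; lo=2,mid=3 → [10,11,13,4,12,6,16,2,3,5,9,14]
a[mid]=4<13: swap a[2],a[3]; lo=3,mid=4 → [10,11,4,13,12,6,16,2,3,5,9,14]
a[mid]=12<13: swap a[3],a[4]; lo=4,mid=5 → [10,11,4,12,13,6,16,2,3,5,9,14]
a[mid]=6<13: swap a[4],a[5]; lo=5,mid=6 → [10,11,4,12,6,13,16,2,3,5,9,14]
a[mid]=16>13: swap a[6],a[10]; hi=9 → [10,11,4,12,6,13,9,2,3,5,16,14]
a[mid]=9<13: swap a[5],a[6]; lo=6,mid=7 → [10,11,4,12,6,9,13,2,3,5,16,14]
a[mid]=2<13: swap a[6],a[7]; lo=7,mid=8 → [10,11,4,12,6,9,2,13,3,5,16,14]
a[mid]=3<13: swap a[7],a[8]; lo=8,mid=9 → [10,11,4,12,6,9,2,3,13,5,16,14]
a[mid]=5<13: swap a[8],a[9]; lo=9,mid=10 → [10,11,4,12,6,9,2,3,5,13,16,14]
end: lo=9, hi=9; a = [10,11,4,12,6,9,2,3,5,13,16,14]

[10,11,4,12,6,9,2,3,5,13,16,14]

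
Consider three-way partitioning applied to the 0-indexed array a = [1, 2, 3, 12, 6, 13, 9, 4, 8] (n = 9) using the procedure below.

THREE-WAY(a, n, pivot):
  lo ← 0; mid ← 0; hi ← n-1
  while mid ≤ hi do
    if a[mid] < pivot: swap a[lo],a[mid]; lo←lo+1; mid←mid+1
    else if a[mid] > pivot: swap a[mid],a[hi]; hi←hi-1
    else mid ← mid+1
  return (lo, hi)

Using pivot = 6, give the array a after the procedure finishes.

[1, 2, 3, 4, 6, 9, 13, 8, 12]

pivot = 6; lo=0, mid=0, hi=8
a[mid]=1<6: swap a[0],a[0]; lo=1,mid=1 → [1, 2, 3, 12, 6, 13, 9, 4, 8]
a[mid]=2<6: swap a[1],a[1]; lo=2,mid=2 → [1, 2, 3, 12, 6, 13, 9, 4, 8]
a[mid]=3<6: swap a[2],a[2]; lo=3,mid=3 → [1, 2, 3, 12, 6, 13, 9, 4, 8]
a[mid]=12>6: swap a[3],a[8]; hi=7 → [1, 2, 3, 8, 6, 13, 9, 4, 12]
a[mid]=8>6: swap a[3],a[7]; hi=6 → [1, 2, 3, 4, 6, 13, 9, 8, 12]
a[mid]=4<6: swap a[3],a[3]; lo=4,mid=4 → [1, 2, 3, 4, 6, 13, 9, 8, 12]
a[mid]=6=6: mid=5
a[mid]=13>6: swap a[5],a[6]; hi=5 → [1, 2, 3, 4, 6, 9, 13, 8, 12]
a[mid]=9>6: swap a[5],a[5]; hi=4 → [1, 2, 3, 4, 6, 9, 13, 8, 12]
end: lo=4, hi=4; a = [1, 2, 3, 4, 6, 9, 13, 8, 12]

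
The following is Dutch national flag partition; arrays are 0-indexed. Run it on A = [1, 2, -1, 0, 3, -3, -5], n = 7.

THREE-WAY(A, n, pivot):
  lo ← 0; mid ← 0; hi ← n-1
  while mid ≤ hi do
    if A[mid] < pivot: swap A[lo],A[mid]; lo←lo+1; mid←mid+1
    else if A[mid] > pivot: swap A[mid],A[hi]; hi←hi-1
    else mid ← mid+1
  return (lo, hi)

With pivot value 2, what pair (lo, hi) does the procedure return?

pivot = 2; lo=0, mid=0, hi=6
A[mid]=1<2: swap A[0],A[0]; lo=1,mid=1 → [1, 2, -1, 0, 3, -3, -5]
A[mid]=2=2: mid=2
A[mid]=-1<2: swap A[1],A[2]; lo=2,mid=3 → [1, -1, 2, 0, 3, -3, -5]
A[mid]=0<2: swap A[2],A[3]; lo=3,mid=4 → [1, -1, 0, 2, 3, -3, -5]
A[mid]=3>2: swap A[4],A[6]; hi=5 → [1, -1, 0, 2, -5, -3, 3]
A[mid]=-5<2: swap A[3],A[4]; lo=4,mid=5 → [1, -1, 0, -5, 2, -3, 3]
A[mid]=-3<2: swap A[4],A[5]; lo=5,mid=6 → [1, -1, 0, -5, -3, 2, 3]
end: lo=5, hi=5; A = [1, -1, 0, -5, -3, 2, 3]

(5, 5)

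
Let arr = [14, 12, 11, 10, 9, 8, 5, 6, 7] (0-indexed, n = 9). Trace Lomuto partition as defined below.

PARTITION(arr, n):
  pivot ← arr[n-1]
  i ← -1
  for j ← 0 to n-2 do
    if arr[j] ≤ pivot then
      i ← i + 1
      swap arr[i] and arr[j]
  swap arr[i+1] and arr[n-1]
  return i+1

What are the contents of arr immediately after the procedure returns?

[5, 6, 7, 10, 9, 8, 14, 12, 11]

pivot = arr[8] = 7; i = -1
j=0: arr[0]=14 > 7 → no swap
j=1: arr[1]=12 > 7 → no swap
j=2: arr[2]=11 > 7 → no swap
j=3: arr[3]=10 > 7 → no swap
j=4: arr[4]=9 > 7 → no swap
j=5: arr[5]=8 > 7 → no swap
j=6: arr[6]=5 ≤ 7 → i=0, swap arr[0],arr[6] → [5, 12, 11, 10, 9, 8, 14, 6, 7]
j=7: arr[7]=6 ≤ 7 → i=1, swap arr[1],arr[7] → [5, 6, 11, 10, 9, 8, 14, 12, 7]
final swap arr[2],arr[8] → [5, 6, 7, 10, 9, 8, 14, 12, 11]; return 2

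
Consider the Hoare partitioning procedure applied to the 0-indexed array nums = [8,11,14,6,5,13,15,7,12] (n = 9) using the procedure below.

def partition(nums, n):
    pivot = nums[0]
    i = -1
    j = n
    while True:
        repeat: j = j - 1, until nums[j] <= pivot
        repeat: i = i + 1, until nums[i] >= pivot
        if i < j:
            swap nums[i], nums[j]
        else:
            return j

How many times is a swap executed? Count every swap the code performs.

3

pivot=8
j stops at 7 (7), i stops at 0 (8); swap ⇒ [7,11,14,6,5,13,15,8,12]
j stops at 4 (5), i stops at 1 (11); swap ⇒ [7,5,14,6,11,13,15,8,12]
j stops at 3 (6), i stops at 2 (14); swap ⇒ [7,5,6,14,11,13,15,8,12]
j stops at 2, i stops at 3; i≥j ⇒ return 2. nums=[7,5,6,14,11,13,15,8,12]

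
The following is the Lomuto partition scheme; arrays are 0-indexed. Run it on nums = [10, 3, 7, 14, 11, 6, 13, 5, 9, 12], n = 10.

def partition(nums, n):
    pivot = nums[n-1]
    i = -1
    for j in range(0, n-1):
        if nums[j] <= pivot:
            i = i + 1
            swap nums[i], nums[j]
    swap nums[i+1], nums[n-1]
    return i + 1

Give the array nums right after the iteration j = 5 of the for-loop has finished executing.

pivot = nums[9] = 12; i = -1
j=0: nums[0]=10 ≤ 12 → i=0, swap nums[0],nums[0] (no change) → [10, 3, 7, 14, 11, 6, 13, 5, 9, 12]
j=1: nums[1]=3 ≤ 12 → i=1, swap nums[1],nums[1] (no change) → [10, 3, 7, 14, 11, 6, 13, 5, 9, 12]
j=2: nums[2]=7 ≤ 12 → i=2, swap nums[2],nums[2] (no change) → [10, 3, 7, 14, 11, 6, 13, 5, 9, 12]
j=3: nums[3]=14 > 12 → no swap
j=4: nums[4]=11 ≤ 12 → i=3, swap nums[3],nums[4] → [10, 3, 7, 11, 14, 6, 13, 5, 9, 12]
j=5: nums[5]=6 ≤ 12 → i=4, swap nums[4],nums[5] → [10, 3, 7, 11, 6, 14, 13, 5, 9, 12]
(after j=5) nums = [10, 3, 7, 11, 6, 14, 13, 5, 9, 12]

[10, 3, 7, 11, 6, 14, 13, 5, 9, 12]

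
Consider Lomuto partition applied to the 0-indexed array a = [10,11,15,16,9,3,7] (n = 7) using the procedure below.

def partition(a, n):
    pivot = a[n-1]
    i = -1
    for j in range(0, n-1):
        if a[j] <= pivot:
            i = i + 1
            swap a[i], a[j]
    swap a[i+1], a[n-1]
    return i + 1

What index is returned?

pivot = a[6] = 7; i = -1
j=0: a[0]=10 > 7 → no swap
j=1: a[1]=11 > 7 → no swap
j=2: a[2]=15 > 7 → no swap
j=3: a[3]=16 > 7 → no swap
j=4: a[4]=9 > 7 → no swap
j=5: a[5]=3 ≤ 7 → i=0, swap a[0],a[5] → [3,11,15,16,9,10,7]
final swap a[1],a[6] → [3,7,15,16,9,10,11]; return 1

1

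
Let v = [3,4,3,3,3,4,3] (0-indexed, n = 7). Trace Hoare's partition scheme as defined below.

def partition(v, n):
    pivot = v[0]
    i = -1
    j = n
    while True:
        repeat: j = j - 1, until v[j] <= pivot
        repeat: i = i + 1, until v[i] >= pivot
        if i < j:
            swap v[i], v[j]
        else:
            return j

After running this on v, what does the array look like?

[3,3,3,3,4,4,3]

pivot=3
j stops at 6 (3), i stops at 0 (3); swap ⇒ [3,4,3,3,3,4,3]
j stops at 4 (3), i stops at 1 (4); swap ⇒ [3,3,3,3,4,4,3]
j stops at 3 (3), i stops at 2 (3); swap ⇒ [3,3,3,3,4,4,3]
j stops at 2, i stops at 3; i≥j ⇒ return 2. v=[3,3,3,3,4,4,3]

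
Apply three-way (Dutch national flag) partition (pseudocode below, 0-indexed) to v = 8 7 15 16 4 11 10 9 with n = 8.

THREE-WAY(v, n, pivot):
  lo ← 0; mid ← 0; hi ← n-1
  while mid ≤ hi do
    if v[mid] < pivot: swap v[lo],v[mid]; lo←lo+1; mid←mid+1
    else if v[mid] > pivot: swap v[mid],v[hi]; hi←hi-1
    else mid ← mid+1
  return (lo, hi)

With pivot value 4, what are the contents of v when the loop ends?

lo=0 mid=0 hi=7
8>4: swap(0,7), hi=6 ⇒ 9 7 15 16 4 11 10 8
9>4: swap(0,6), hi=5 ⇒ 10 7 15 16 4 11 9 8
10>4: swap(0,5), hi=4 ⇒ 11 7 15 16 4 10 9 8
11>4: swap(0,4), hi=3 ⇒ 4 7 15 16 11 10 9 8
4=4: mid=1
7>4: swap(1,3), hi=2 ⇒ 4 16 15 7 11 10 9 8
16>4: swap(1,2), hi=1 ⇒ 4 15 16 7 11 10 9 8
15>4: swap(1,1), hi=0 ⇒ 4 15 16 7 11 10 9 8
done. lo=0 hi=0; v=4 15 16 7 11 10 9 8

4 15 16 7 11 10 9 8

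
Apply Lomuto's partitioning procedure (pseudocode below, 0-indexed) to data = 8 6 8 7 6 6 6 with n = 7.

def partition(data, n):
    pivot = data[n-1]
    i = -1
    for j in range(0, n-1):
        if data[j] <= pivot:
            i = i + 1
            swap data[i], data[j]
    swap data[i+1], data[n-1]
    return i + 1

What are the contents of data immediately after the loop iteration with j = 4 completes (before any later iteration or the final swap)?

6 6 8 7 8 6 6

pivot=6, i=-1
j=0: 8>6, skip
j=1: 6≤6, i=0, swap(0,1) ⇒ 6 8 8 7 6 6 6
j=2: 8>6, skip
j=3: 7>6, skip
j=4: 6≤6, i=1, swap(1,4) ⇒ 6 6 8 7 8 6 6
(after j=4) data = 6 6 8 7 8 6 6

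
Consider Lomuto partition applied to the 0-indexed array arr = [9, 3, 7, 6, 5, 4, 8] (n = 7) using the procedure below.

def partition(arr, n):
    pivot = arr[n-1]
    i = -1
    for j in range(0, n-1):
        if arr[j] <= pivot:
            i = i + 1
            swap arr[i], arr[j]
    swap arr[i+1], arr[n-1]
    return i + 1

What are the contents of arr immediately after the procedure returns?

pivot = arr[6] = 8; i = -1
j=0: arr[0]=9 > 8 → no swap
j=1: arr[1]=3 ≤ 8 → i=0, swap arr[0],arr[1] → [3, 9, 7, 6, 5, 4, 8]
j=2: arr[2]=7 ≤ 8 → i=1, swap arr[1],arr[2] → [3, 7, 9, 6, 5, 4, 8]
j=3: arr[3]=6 ≤ 8 → i=2, swap arr[2],arr[3] → [3, 7, 6, 9, 5, 4, 8]
j=4: arr[4]=5 ≤ 8 → i=3, swap arr[3],arr[4] → [3, 7, 6, 5, 9, 4, 8]
j=5: arr[5]=4 ≤ 8 → i=4, swap arr[4],arr[5] → [3, 7, 6, 5, 4, 9, 8]
final swap arr[5],arr[6] → [3, 7, 6, 5, 4, 8, 9]; return 5

[3, 7, 6, 5, 4, 8, 9]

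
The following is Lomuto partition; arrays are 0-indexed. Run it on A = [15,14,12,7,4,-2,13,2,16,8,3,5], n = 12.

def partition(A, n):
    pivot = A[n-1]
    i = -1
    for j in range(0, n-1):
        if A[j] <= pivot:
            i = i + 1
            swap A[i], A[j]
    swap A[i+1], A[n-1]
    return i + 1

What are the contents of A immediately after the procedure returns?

pivot = A[11] = 5; i = -1
j=0: A[0]=15 > 5 → no swap
j=1: A[1]=14 > 5 → no swap
j=2: A[2]=12 > 5 → no swap
j=3: A[3]=7 > 5 → no swap
j=4: A[4]=4 ≤ 5 → i=0, swap A[0],A[4] → [4,14,12,7,15,-2,13,2,16,8,3,5]
j=5: A[5]=-2 ≤ 5 → i=1, swap A[1],A[5] → [4,-2,12,7,15,14,13,2,16,8,3,5]
j=6: A[6]=13 > 5 → no swap
j=7: A[7]=2 ≤ 5 → i=2, swap A[2],A[7] → [4,-2,2,7,15,14,13,12,16,8,3,5]
j=8: A[8]=16 > 5 → no swap
j=9: A[9]=8 > 5 → no swap
j=10: A[10]=3 ≤ 5 → i=3, swap A[3],A[10] → [4,-2,2,3,15,14,13,12,16,8,7,5]
final swap A[4],A[11] → [4,-2,2,3,5,14,13,12,16,8,7,15]; return 4

[4,-2,2,3,5,14,13,12,16,8,7,15]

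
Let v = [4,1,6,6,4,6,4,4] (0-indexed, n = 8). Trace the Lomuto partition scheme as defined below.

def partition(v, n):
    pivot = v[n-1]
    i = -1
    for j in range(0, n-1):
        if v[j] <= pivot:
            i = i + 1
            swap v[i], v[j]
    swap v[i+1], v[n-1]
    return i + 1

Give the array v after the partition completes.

pivot = v[7] = 4; i = -1
j=0: v[0]=4 ≤ 4 → i=0, swap v[0],v[0] (no change) → [4,1,6,6,4,6,4,4]
j=1: v[1]=1 ≤ 4 → i=1, swap v[1],v[1] (no change) → [4,1,6,6,4,6,4,4]
j=2: v[2]=6 > 4 → no swap
j=3: v[3]=6 > 4 → no swap
j=4: v[4]=4 ≤ 4 → i=2, swap v[2],v[4] → [4,1,4,6,6,6,4,4]
j=5: v[5]=6 > 4 → no swap
j=6: v[6]=4 ≤ 4 → i=3, swap v[3],v[6] → [4,1,4,4,6,6,6,4]
final swap v[4],v[7] → [4,1,4,4,4,6,6,6]; return 4

[4,1,4,4,4,6,6,6]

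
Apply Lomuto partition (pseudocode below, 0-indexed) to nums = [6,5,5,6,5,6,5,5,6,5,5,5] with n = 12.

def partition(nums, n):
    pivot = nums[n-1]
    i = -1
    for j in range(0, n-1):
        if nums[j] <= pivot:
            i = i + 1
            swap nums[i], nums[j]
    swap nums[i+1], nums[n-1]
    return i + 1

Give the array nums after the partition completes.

pivot = nums[11] = 5; i = -1
j=0: nums[0]=6 > 5 → no swap
j=1: nums[1]=5 ≤ 5 → i=0, swap nums[0],nums[1] → [5,6,5,6,5,6,5,5,6,5,5,5]
j=2: nums[2]=5 ≤ 5 → i=1, swap nums[1],nums[2] → [5,5,6,6,5,6,5,5,6,5,5,5]
j=3: nums[3]=6 > 5 → no swap
j=4: nums[4]=5 ≤ 5 → i=2, swap nums[2],nums[4] → [5,5,5,6,6,6,5,5,6,5,5,5]
j=5: nums[5]=6 > 5 → no swap
j=6: nums[6]=5 ≤ 5 → i=3, swap nums[3],nums[6] → [5,5,5,5,6,6,6,5,6,5,5,5]
j=7: nums[7]=5 ≤ 5 → i=4, swap nums[4],nums[7] → [5,5,5,5,5,6,6,6,6,5,5,5]
j=8: nums[8]=6 > 5 → no swap
j=9: nums[9]=5 ≤ 5 → i=5, swap nums[5],nums[9] → [5,5,5,5,5,5,6,6,6,6,5,5]
j=10: nums[10]=5 ≤ 5 → i=6, swap nums[6],nums[10] → [5,5,5,5,5,5,5,6,6,6,6,5]
final swap nums[7],nums[11] → [5,5,5,5,5,5,5,5,6,6,6,6]; return 7

[5,5,5,5,5,5,5,5,6,6,6,6]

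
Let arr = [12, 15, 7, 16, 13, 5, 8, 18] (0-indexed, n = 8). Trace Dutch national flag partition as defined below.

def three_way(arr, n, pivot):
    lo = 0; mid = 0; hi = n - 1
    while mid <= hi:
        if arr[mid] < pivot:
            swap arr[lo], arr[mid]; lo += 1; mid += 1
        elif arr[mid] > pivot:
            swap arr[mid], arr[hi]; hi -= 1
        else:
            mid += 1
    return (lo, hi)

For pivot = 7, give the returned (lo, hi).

pivot = 7; lo=0, mid=0, hi=7
arr[mid]=12>7: swap arr[0],arr[7]; hi=6 → [18, 15, 7, 16, 13, 5, 8, 12]
arr[mid]=18>7: swap arr[0],arr[6]; hi=5 → [8, 15, 7, 16, 13, 5, 18, 12]
arr[mid]=8>7: swap arr[0],arr[5]; hi=4 → [5, 15, 7, 16, 13, 8, 18, 12]
arr[mid]=5<7: swap arr[0],arr[0]; lo=1,mid=1 → [5, 15, 7, 16, 13, 8, 18, 12]
arr[mid]=15>7: swap arr[1],arr[4]; hi=3 → [5, 13, 7, 16, 15, 8, 18, 12]
arr[mid]=13>7: swap arr[1],arr[3]; hi=2 → [5, 16, 7, 13, 15, 8, 18, 12]
arr[mid]=16>7: swap arr[1],arr[2]; hi=1 → [5, 7, 16, 13, 15, 8, 18, 12]
arr[mid]=7=7: mid=2
end: lo=1, hi=1; arr = [5, 7, 16, 13, 15, 8, 18, 12]

(1, 1)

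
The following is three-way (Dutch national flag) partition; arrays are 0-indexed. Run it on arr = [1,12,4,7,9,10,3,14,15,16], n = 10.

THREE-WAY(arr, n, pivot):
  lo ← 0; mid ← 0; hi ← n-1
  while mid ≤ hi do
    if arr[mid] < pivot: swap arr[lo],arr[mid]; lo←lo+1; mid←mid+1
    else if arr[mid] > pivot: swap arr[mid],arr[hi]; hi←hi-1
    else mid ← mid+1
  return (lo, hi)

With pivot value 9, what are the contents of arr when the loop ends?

[1,3,4,7,9,10,14,15,16,12]

pivot = 9; lo=0, mid=0, hi=9
arr[mid]=1<9: swap arr[0],arr[0]; lo=1,mid=1 → [1,12,4,7,9,10,3,14,15,16]
arr[mid]=12>9: swap arr[1],arr[9]; hi=8 → [1,16,4,7,9,10,3,14,15,12]
arr[mid]=16>9: swap arr[1],arr[8]; hi=7 → [1,15,4,7,9,10,3,14,16,12]
arr[mid]=15>9: swap arr[1],arr[7]; hi=6 → [1,14,4,7,9,10,3,15,16,12]
arr[mid]=14>9: swap arr[1],arr[6]; hi=5 → [1,3,4,7,9,10,14,15,16,12]
arr[mid]=3<9: swap arr[1],arr[1]; lo=2,mid=2 → [1,3,4,7,9,10,14,15,16,12]
arr[mid]=4<9: swap arr[2],arr[2]; lo=3,mid=3 → [1,3,4,7,9,10,14,15,16,12]
arr[mid]=7<9: swap arr[3],arr[3]; lo=4,mid=4 → [1,3,4,7,9,10,14,15,16,12]
arr[mid]=9=9: mid=5
arr[mid]=10>9: swap arr[5],arr[5]; hi=4 → [1,3,4,7,9,10,14,15,16,12]
end: lo=4, hi=4; arr = [1,3,4,7,9,10,14,15,16,12]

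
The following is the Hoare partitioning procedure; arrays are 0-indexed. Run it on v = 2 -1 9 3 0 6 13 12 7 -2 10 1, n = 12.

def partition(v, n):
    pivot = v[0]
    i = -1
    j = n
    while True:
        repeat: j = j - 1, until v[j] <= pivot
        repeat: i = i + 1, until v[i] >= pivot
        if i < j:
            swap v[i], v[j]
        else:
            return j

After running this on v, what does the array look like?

pivot=2
j stops at 11 (1), i stops at 0 (2); swap ⇒ 1 -1 9 3 0 6 13 12 7 -2 10 2
j stops at 9 (-2), i stops at 2 (9); swap ⇒ 1 -1 -2 3 0 6 13 12 7 9 10 2
j stops at 4 (0), i stops at 3 (3); swap ⇒ 1 -1 -2 0 3 6 13 12 7 9 10 2
j stops at 3, i stops at 4; i≥j ⇒ return 3. v=1 -1 -2 0 3 6 13 12 7 9 10 2

1 -1 -2 0 3 6 13 12 7 9 10 2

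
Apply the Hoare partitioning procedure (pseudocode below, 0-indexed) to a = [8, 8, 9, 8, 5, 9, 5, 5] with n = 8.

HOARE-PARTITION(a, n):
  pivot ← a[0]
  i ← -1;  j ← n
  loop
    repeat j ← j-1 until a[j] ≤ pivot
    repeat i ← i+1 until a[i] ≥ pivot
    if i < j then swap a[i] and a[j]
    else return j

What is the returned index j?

3

pivot = a[0] = 8; i = -1, j = 8
j→7 (a[7]=5≤8), i→0 (a[0]=8≥8); i<j, swap → [5, 8, 9, 8, 5, 9, 5, 8]
j→6 (a[6]=5≤8), i→1 (a[1]=8≥8); i<j, swap → [5, 5, 9, 8, 5, 9, 8, 8]
j→4 (a[4]=5≤8), i→2 (a[2]=9≥8); i<j, swap → [5, 5, 5, 8, 9, 9, 8, 8]
j→3, i→3; i≥j, return j=3. a = [5, 5, 5, 8, 9, 9, 8, 8]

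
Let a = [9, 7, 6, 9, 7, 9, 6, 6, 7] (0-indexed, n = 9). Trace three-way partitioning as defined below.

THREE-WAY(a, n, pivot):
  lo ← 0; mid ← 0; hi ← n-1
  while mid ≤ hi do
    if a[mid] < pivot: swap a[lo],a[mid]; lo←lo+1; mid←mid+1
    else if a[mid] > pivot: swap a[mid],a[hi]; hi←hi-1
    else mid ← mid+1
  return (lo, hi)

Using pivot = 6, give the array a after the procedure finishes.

[6, 6, 6, 7, 9, 9, 7, 7, 9]

pivot = 6; lo=0, mid=0, hi=8
a[mid]=9>6: swap a[0],a[8]; hi=7 → [7, 7, 6, 9, 7, 9, 6, 6, 9]
a[mid]=7>6: swap a[0],a[7]; hi=6 → [6, 7, 6, 9, 7, 9, 6, 7, 9]
a[mid]=6=6: mid=1
a[mid]=7>6: swap a[1],a[6]; hi=5 → [6, 6, 6, 9, 7, 9, 7, 7, 9]
a[mid]=6=6: mid=2
a[mid]=6=6: mid=3
a[mid]=9>6: swap a[3],a[5]; hi=4 → [6, 6, 6, 9, 7, 9, 7, 7, 9]
a[mid]=9>6: swap a[3],a[4]; hi=3 → [6, 6, 6, 7, 9, 9, 7, 7, 9]
a[mid]=7>6: swap a[3],a[3]; hi=2 → [6, 6, 6, 7, 9, 9, 7, 7, 9]
end: lo=0, hi=2; a = [6, 6, 6, 7, 9, 9, 7, 7, 9]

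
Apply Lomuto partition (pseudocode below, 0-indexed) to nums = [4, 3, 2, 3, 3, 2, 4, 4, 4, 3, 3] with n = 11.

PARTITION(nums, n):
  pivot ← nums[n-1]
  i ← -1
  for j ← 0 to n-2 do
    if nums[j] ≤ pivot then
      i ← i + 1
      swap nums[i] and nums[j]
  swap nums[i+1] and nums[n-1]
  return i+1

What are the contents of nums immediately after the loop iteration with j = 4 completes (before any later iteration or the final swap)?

[3, 2, 3, 3, 4, 2, 4, 4, 4, 3, 3]

pivot = nums[10] = 3; i = -1
j=0: nums[0]=4 > 3 → no swap
j=1: nums[1]=3 ≤ 3 → i=0, swap nums[0],nums[1] → [3, 4, 2, 3, 3, 2, 4, 4, 4, 3, 3]
j=2: nums[2]=2 ≤ 3 → i=1, swap nums[1],nums[2] → [3, 2, 4, 3, 3, 2, 4, 4, 4, 3, 3]
j=3: nums[3]=3 ≤ 3 → i=2, swap nums[2],nums[3] → [3, 2, 3, 4, 3, 2, 4, 4, 4, 3, 3]
j=4: nums[4]=3 ≤ 3 → i=3, swap nums[3],nums[4] → [3, 2, 3, 3, 4, 2, 4, 4, 4, 3, 3]
(after j=4) nums = [3, 2, 3, 3, 4, 2, 4, 4, 4, 3, 3]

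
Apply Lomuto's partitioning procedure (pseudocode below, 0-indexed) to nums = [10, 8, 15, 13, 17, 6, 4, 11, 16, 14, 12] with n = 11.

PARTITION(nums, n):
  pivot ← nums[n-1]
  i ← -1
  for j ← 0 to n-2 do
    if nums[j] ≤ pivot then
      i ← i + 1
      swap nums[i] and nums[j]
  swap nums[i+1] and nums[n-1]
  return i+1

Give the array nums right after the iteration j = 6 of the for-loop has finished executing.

pivot=12, i=-1
j=0: 10≤12, i=0, swap(0,0) ⇒ [10, 8, 15, 13, 17, 6, 4, 11, 16, 14, 12]
j=1: 8≤12, i=1, swap(1,1) ⇒ [10, 8, 15, 13, 17, 6, 4, 11, 16, 14, 12]
j=2: 15>12, skip
j=3: 13>12, skip
j=4: 17>12, skip
j=5: 6≤12, i=2, swap(2,5) ⇒ [10, 8, 6, 13, 17, 15, 4, 11, 16, 14, 12]
j=6: 4≤12, i=3, swap(3,6) ⇒ [10, 8, 6, 4, 17, 15, 13, 11, 16, 14, 12]
(after j=6) nums = [10, 8, 6, 4, 17, 15, 13, 11, 16, 14, 12]

[10, 8, 6, 4, 17, 15, 13, 11, 16, 14, 12]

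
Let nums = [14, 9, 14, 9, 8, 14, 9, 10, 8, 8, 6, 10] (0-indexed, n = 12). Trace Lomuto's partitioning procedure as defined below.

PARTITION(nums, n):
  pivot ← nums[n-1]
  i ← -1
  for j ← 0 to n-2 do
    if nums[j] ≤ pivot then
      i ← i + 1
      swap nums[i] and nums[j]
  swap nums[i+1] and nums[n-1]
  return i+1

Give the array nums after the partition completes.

pivot = nums[11] = 10; i = -1
j=0: nums[0]=14 > 10 → no swap
j=1: nums[1]=9 ≤ 10 → i=0, swap nums[0],nums[1] → [9, 14, 14, 9, 8, 14, 9, 10, 8, 8, 6, 10]
j=2: nums[2]=14 > 10 → no swap
j=3: nums[3]=9 ≤ 10 → i=1, swap nums[1],nums[3] → [9, 9, 14, 14, 8, 14, 9, 10, 8, 8, 6, 10]
j=4: nums[4]=8 ≤ 10 → i=2, swap nums[2],nums[4] → [9, 9, 8, 14, 14, 14, 9, 10, 8, 8, 6, 10]
j=5: nums[5]=14 > 10 → no swap
j=6: nums[6]=9 ≤ 10 → i=3, swap nums[3],nums[6] → [9, 9, 8, 9, 14, 14, 14, 10, 8, 8, 6, 10]
j=7: nums[7]=10 ≤ 10 → i=4, swap nums[4],nums[7] → [9, 9, 8, 9, 10, 14, 14, 14, 8, 8, 6, 10]
j=8: nums[8]=8 ≤ 10 → i=5, swap nums[5],nums[8] → [9, 9, 8, 9, 10, 8, 14, 14, 14, 8, 6, 10]
j=9: nums[9]=8 ≤ 10 → i=6, swap nums[6],nums[9] → [9, 9, 8, 9, 10, 8, 8, 14, 14, 14, 6, 10]
j=10: nums[10]=6 ≤ 10 → i=7, swap nums[7],nums[10] → [9, 9, 8, 9, 10, 8, 8, 6, 14, 14, 14, 10]
final swap nums[8],nums[11] → [9, 9, 8, 9, 10, 8, 8, 6, 10, 14, 14, 14]; return 8

[9, 9, 8, 9, 10, 8, 8, 6, 10, 14, 14, 14]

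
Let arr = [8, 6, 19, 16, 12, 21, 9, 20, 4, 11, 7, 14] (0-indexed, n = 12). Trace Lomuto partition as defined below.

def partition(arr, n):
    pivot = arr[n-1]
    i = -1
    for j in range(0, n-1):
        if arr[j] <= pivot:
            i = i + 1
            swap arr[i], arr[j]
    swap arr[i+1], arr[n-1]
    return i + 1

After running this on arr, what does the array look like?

[8, 6, 12, 9, 4, 11, 7, 14, 19, 21, 16, 20]

pivot=14, i=-1
j=0: 8≤14, i=0, swap(0,0) ⇒ [8, 6, 19, 16, 12, 21, 9, 20, 4, 11, 7, 14]
j=1: 6≤14, i=1, swap(1,1) ⇒ [8, 6, 19, 16, 12, 21, 9, 20, 4, 11, 7, 14]
j=2: 19>14, skip
j=3: 16>14, skip
j=4: 12≤14, i=2, swap(2,4) ⇒ [8, 6, 12, 16, 19, 21, 9, 20, 4, 11, 7, 14]
j=5: 21>14, skip
j=6: 9≤14, i=3, swap(3,6) ⇒ [8, 6, 12, 9, 19, 21, 16, 20, 4, 11, 7, 14]
j=7: 20>14, skip
j=8: 4≤14, i=4, swap(4,8) ⇒ [8, 6, 12, 9, 4, 21, 16, 20, 19, 11, 7, 14]
j=9: 11≤14, i=5, swap(5,9) ⇒ [8, 6, 12, 9, 4, 11, 16, 20, 19, 21, 7, 14]
j=10: 7≤14, i=6, swap(6,10) ⇒ [8, 6, 12, 9, 4, 11, 7, 20, 19, 21, 16, 14]
swap(7,11) ⇒ [8, 6, 12, 9, 4, 11, 7, 14, 19, 21, 16, 20]; return 7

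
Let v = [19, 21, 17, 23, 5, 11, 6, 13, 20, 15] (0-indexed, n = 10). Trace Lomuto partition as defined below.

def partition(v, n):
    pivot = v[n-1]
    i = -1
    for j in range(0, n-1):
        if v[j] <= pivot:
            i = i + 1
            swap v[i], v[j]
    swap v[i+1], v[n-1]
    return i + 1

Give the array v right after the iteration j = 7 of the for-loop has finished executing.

[5, 11, 6, 13, 19, 21, 17, 23, 20, 15]

pivot=15, i=-1
j=0: 19>15, skip
j=1: 21>15, skip
j=2: 17>15, skip
j=3: 23>15, skip
j=4: 5≤15, i=0, swap(0,4) ⇒ [5, 21, 17, 23, 19, 11, 6, 13, 20, 15]
j=5: 11≤15, i=1, swap(1,5) ⇒ [5, 11, 17, 23, 19, 21, 6, 13, 20, 15]
j=6: 6≤15, i=2, swap(2,6) ⇒ [5, 11, 6, 23, 19, 21, 17, 13, 20, 15]
j=7: 13≤15, i=3, swap(3,7) ⇒ [5, 11, 6, 13, 19, 21, 17, 23, 20, 15]
(after j=7) v = [5, 11, 6, 13, 19, 21, 17, 23, 20, 15]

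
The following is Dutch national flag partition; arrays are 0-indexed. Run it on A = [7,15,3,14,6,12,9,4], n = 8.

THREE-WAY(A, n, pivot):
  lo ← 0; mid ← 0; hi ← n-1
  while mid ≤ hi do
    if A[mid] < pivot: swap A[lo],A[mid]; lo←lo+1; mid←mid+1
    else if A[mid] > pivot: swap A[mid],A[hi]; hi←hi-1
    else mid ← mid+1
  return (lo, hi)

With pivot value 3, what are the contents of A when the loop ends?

lo=0 mid=0 hi=7
7>3: swap(0,7), hi=6 ⇒ [4,15,3,14,6,12,9,7]
4>3: swap(0,6), hi=5 ⇒ [9,15,3,14,6,12,4,7]
9>3: swap(0,5), hi=4 ⇒ [12,15,3,14,6,9,4,7]
12>3: swap(0,4), hi=3 ⇒ [6,15,3,14,12,9,4,7]
6>3: swap(0,3), hi=2 ⇒ [14,15,3,6,12,9,4,7]
14>3: swap(0,2), hi=1 ⇒ [3,15,14,6,12,9,4,7]
3=3: mid=1
15>3: swap(1,1), hi=0 ⇒ [3,15,14,6,12,9,4,7]
done. lo=0 hi=0; A=[3,15,14,6,12,9,4,7]

[3,15,14,6,12,9,4,7]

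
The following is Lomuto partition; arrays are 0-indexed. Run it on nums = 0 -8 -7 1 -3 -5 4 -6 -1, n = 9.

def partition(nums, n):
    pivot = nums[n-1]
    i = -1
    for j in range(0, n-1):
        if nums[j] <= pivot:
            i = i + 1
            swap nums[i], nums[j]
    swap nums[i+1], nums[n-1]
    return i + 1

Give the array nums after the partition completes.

pivot=-1, i=-1
j=0: 0>-1, skip
j=1: -8≤-1, i=0, swap(0,1) ⇒ -8 0 -7 1 -3 -5 4 -6 -1
j=2: -7≤-1, i=1, swap(1,2) ⇒ -8 -7 0 1 -3 -5 4 -6 -1
j=3: 1>-1, skip
j=4: -3≤-1, i=2, swap(2,4) ⇒ -8 -7 -3 1 0 -5 4 -6 -1
j=5: -5≤-1, i=3, swap(3,5) ⇒ -8 -7 -3 -5 0 1 4 -6 -1
j=6: 4>-1, skip
j=7: -6≤-1, i=4, swap(4,7) ⇒ -8 -7 -3 -5 -6 1 4 0 -1
swap(5,8) ⇒ -8 -7 -3 -5 -6 -1 4 0 1; return 5

-8 -7 -3 -5 -6 -1 4 0 1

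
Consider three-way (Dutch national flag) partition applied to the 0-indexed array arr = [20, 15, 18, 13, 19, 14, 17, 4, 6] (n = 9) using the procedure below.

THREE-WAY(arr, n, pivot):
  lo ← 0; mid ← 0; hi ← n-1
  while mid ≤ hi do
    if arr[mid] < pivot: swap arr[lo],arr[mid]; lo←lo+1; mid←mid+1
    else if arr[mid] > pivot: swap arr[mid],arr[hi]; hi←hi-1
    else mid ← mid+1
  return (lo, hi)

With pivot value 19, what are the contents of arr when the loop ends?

pivot = 19; lo=0, mid=0, hi=8
arr[mid]=20>19: swap arr[0],arr[8]; hi=7 → [6, 15, 18, 13, 19, 14, 17, 4, 20]
arr[mid]=6<19: swap arr[0],arr[0]; lo=1,mid=1 → [6, 15, 18, 13, 19, 14, 17, 4, 20]
arr[mid]=15<19: swap arr[1],arr[1]; lo=2,mid=2 → [6, 15, 18, 13, 19, 14, 17, 4, 20]
arr[mid]=18<19: swap arr[2],arr[2]; lo=3,mid=3 → [6, 15, 18, 13, 19, 14, 17, 4, 20]
arr[mid]=13<19: swap arr[3],arr[3]; lo=4,mid=4 → [6, 15, 18, 13, 19, 14, 17, 4, 20]
arr[mid]=19=19: mid=5
arr[mid]=14<19: swap arr[4],arr[5]; lo=5,mid=6 → [6, 15, 18, 13, 14, 19, 17, 4, 20]
arr[mid]=17<19: swap arr[5],arr[6]; lo=6,mid=7 → [6, 15, 18, 13, 14, 17, 19, 4, 20]
arr[mid]=4<19: swap arr[6],arr[7]; lo=7,mid=8 → [6, 15, 18, 13, 14, 17, 4, 19, 20]
end: lo=7, hi=7; arr = [6, 15, 18, 13, 14, 17, 4, 19, 20]

[6, 15, 18, 13, 14, 17, 4, 19, 20]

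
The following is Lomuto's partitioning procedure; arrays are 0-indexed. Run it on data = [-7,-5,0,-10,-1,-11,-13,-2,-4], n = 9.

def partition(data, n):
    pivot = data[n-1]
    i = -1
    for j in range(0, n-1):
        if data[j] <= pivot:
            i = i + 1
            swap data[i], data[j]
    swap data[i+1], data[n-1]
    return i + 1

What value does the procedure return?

5

pivot = data[8] = -4; i = -1
j=0: data[0]=-7 ≤ -4 → i=0, swap data[0],data[0] (no change) → [-7,-5,0,-10,-1,-11,-13,-2,-4]
j=1: data[1]=-5 ≤ -4 → i=1, swap data[1],data[1] (no change) → [-7,-5,0,-10,-1,-11,-13,-2,-4]
j=2: data[2]=0 > -4 → no swap
j=3: data[3]=-10 ≤ -4 → i=2, swap data[2],data[3] → [-7,-5,-10,0,-1,-11,-13,-2,-4]
j=4: data[4]=-1 > -4 → no swap
j=5: data[5]=-11 ≤ -4 → i=3, swap data[3],data[5] → [-7,-5,-10,-11,-1,0,-13,-2,-4]
j=6: data[6]=-13 ≤ -4 → i=4, swap data[4],data[6] → [-7,-5,-10,-11,-13,0,-1,-2,-4]
j=7: data[7]=-2 > -4 → no swap
final swap data[5],data[8] → [-7,-5,-10,-11,-13,-4,-1,-2,0]; return 5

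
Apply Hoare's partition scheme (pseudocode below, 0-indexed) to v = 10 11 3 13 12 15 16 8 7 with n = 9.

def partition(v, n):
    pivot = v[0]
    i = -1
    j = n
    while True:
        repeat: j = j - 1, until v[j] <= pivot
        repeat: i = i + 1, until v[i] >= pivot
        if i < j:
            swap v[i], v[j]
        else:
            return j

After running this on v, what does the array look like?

pivot=10
j stops at 8 (7), i stops at 0 (10); swap ⇒ 7 11 3 13 12 15 16 8 10
j stops at 7 (8), i stops at 1 (11); swap ⇒ 7 8 3 13 12 15 16 11 10
j stops at 2, i stops at 3; i≥j ⇒ return 2. v=7 8 3 13 12 15 16 11 10

7 8 3 13 12 15 16 11 10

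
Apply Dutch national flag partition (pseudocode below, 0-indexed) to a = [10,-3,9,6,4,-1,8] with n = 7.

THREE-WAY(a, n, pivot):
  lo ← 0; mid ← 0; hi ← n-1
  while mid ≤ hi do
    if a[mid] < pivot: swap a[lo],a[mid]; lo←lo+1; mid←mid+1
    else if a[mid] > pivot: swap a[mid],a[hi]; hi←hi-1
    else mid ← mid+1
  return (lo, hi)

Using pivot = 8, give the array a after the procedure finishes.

[-3,-1,6,4,8,9,10]

lo=0 mid=0 hi=6
10>8: swap(0,6), hi=5 ⇒ [8,-3,9,6,4,-1,10]
8=8: mid=1
-3<8: swap(0,1), lo=1 mid=2 ⇒ [-3,8,9,6,4,-1,10]
9>8: swap(2,5), hi=4 ⇒ [-3,8,-1,6,4,9,10]
-1<8: swap(1,2), lo=2 mid=3 ⇒ [-3,-1,8,6,4,9,10]
6<8: swap(2,3), lo=3 mid=4 ⇒ [-3,-1,6,8,4,9,10]
4<8: swap(3,4), lo=4 mid=5 ⇒ [-3,-1,6,4,8,9,10]
done. lo=4 hi=4; a=[-3,-1,6,4,8,9,10]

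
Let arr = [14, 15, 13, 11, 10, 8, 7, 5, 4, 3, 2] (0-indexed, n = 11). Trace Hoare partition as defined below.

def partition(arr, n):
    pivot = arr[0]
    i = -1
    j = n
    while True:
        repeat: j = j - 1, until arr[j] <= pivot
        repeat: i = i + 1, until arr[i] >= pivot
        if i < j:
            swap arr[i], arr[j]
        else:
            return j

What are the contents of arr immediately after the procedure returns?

pivot = arr[0] = 14; i = -1, j = 11
j→10 (arr[10]=2≤14), i→0 (arr[0]=14≥14); i<j, swap → [2, 15, 13, 11, 10, 8, 7, 5, 4, 3, 14]
j→9 (arr[9]=3≤14), i→1 (arr[1]=15≥14); i<j, swap → [2, 3, 13, 11, 10, 8, 7, 5, 4, 15, 14]
j→8, i→9; i≥j, return j=8. arr = [2, 3, 13, 11, 10, 8, 7, 5, 4, 15, 14]

[2, 3, 13, 11, 10, 8, 7, 5, 4, 15, 14]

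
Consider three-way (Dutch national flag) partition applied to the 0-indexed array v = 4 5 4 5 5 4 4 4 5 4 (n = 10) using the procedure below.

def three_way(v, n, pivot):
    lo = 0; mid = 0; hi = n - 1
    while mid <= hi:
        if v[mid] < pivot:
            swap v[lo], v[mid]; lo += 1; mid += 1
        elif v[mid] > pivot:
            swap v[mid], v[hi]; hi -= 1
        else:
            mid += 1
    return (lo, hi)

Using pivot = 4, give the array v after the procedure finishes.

4 4 4 4 4 4 5 5 5 5

pivot = 4; lo=0, mid=0, hi=9
v[mid]=4=4: mid=1
v[mid]=5>4: swap v[1],v[9]; hi=8 → 4 4 4 5 5 4 4 4 5 5
v[mid]=4=4: mid=2
v[mid]=4=4: mid=3
v[mid]=5>4: swap v[3],v[8]; hi=7 → 4 4 4 5 5 4 4 4 5 5
v[mid]=5>4: swap v[3],v[7]; hi=6 → 4 4 4 4 5 4 4 5 5 5
v[mid]=4=4: mid=4
v[mid]=5>4: swap v[4],v[6]; hi=5 → 4 4 4 4 4 4 5 5 5 5
v[mid]=4=4: mid=5
v[mid]=4=4: mid=6
end: lo=0, hi=5; v = 4 4 4 4 4 4 5 5 5 5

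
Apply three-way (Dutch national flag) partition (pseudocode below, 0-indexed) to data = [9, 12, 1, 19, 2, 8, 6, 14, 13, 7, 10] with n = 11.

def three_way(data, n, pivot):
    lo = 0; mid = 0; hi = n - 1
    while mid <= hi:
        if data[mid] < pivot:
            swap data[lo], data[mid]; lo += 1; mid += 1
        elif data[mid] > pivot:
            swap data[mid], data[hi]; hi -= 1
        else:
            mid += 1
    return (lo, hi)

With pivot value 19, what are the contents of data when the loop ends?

[9, 12, 1, 2, 8, 6, 14, 13, 7, 10, 19]

pivot = 19; lo=0, mid=0, hi=10
data[mid]=9<19: swap data[0],data[0]; lo=1,mid=1 → [9, 12, 1, 19, 2, 8, 6, 14, 13, 7, 10]
data[mid]=12<19: swap data[1],data[1]; lo=2,mid=2 → [9, 12, 1, 19, 2, 8, 6, 14, 13, 7, 10]
data[mid]=1<19: swap data[2],data[2]; lo=3,mid=3 → [9, 12, 1, 19, 2, 8, 6, 14, 13, 7, 10]
data[mid]=19=19: mid=4
data[mid]=2<19: swap data[3],data[4]; lo=4,mid=5 → [9, 12, 1, 2, 19, 8, 6, 14, 13, 7, 10]
data[mid]=8<19: swap data[4],data[5]; lo=5,mid=6 → [9, 12, 1, 2, 8, 19, 6, 14, 13, 7, 10]
data[mid]=6<19: swap data[5],data[6]; lo=6,mid=7 → [9, 12, 1, 2, 8, 6, 19, 14, 13, 7, 10]
data[mid]=14<19: swap data[6],data[7]; lo=7,mid=8 → [9, 12, 1, 2, 8, 6, 14, 19, 13, 7, 10]
data[mid]=13<19: swap data[7],data[8]; lo=8,mid=9 → [9, 12, 1, 2, 8, 6, 14, 13, 19, 7, 10]
data[mid]=7<19: swap data[8],data[9]; lo=9,mid=10 → [9, 12, 1, 2, 8, 6, 14, 13, 7, 19, 10]
data[mid]=10<19: swap data[9],data[10]; lo=10,mid=11 → [9, 12, 1, 2, 8, 6, 14, 13, 7, 10, 19]
end: lo=10, hi=10; data = [9, 12, 1, 2, 8, 6, 14, 13, 7, 10, 19]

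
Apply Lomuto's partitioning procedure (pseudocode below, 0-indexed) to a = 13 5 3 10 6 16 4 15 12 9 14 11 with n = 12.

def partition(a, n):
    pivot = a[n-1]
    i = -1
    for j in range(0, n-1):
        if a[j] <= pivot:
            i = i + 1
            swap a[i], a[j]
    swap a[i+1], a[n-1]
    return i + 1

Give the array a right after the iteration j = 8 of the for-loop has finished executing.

5 3 10 6 4 16 13 15 12 9 14 11

pivot = a[11] = 11; i = -1
j=0: a[0]=13 > 11 → no swap
j=1: a[1]=5 ≤ 11 → i=0, swap a[0],a[1] → 5 13 3 10 6 16 4 15 12 9 14 11
j=2: a[2]=3 ≤ 11 → i=1, swap a[1],a[2] → 5 3 13 10 6 16 4 15 12 9 14 11
j=3: a[3]=10 ≤ 11 → i=2, swap a[2],a[3] → 5 3 10 13 6 16 4 15 12 9 14 11
j=4: a[4]=6 ≤ 11 → i=3, swap a[3],a[4] → 5 3 10 6 13 16 4 15 12 9 14 11
j=5: a[5]=16 > 11 → no swap
j=6: a[6]=4 ≤ 11 → i=4, swap a[4],a[6] → 5 3 10 6 4 16 13 15 12 9 14 11
j=7: a[7]=15 > 11 → no swap
j=8: a[8]=12 > 11 → no swap
(after j=8) a = 5 3 10 6 4 16 13 15 12 9 14 11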